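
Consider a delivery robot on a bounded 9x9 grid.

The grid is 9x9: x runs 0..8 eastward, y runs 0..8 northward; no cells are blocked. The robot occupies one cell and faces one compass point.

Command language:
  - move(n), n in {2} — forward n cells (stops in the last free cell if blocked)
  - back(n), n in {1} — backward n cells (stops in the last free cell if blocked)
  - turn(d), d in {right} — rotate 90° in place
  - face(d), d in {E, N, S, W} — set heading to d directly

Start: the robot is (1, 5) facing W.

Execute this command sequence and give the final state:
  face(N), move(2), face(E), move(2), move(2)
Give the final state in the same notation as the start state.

start: (1, 5) facing W
t=1 face(N) ⇒ (1, 5) facing N
t=2 move(2) ⇒ (1, 7) facing N
t=3 face(E) ⇒ (1, 7) facing E
t=4 move(2) ⇒ (3, 7) facing E
t=5 move(2) ⇒ (5, 7) facing E

(5, 7) facing E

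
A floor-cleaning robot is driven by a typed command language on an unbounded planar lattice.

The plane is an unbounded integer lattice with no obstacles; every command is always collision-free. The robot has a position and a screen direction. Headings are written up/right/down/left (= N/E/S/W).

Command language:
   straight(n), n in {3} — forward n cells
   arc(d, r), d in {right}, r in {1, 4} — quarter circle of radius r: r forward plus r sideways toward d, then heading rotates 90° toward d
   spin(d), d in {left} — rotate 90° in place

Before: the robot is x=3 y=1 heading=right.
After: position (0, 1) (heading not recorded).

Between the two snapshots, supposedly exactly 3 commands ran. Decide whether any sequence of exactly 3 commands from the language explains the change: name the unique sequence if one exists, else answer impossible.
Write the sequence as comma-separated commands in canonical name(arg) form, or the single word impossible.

spin(left), spin(left), straight(3)

key: order matters: swapping spin(left) and straight(3) lands elsewhere
initial: x=3 y=1 heading=right
1. spin(left) → x=3 y=1 heading=up
2. spin(left) → x=3 y=1 heading=left
3. straight(3) → x=0 y=1 heading=left
no other 3-command option fits: unique.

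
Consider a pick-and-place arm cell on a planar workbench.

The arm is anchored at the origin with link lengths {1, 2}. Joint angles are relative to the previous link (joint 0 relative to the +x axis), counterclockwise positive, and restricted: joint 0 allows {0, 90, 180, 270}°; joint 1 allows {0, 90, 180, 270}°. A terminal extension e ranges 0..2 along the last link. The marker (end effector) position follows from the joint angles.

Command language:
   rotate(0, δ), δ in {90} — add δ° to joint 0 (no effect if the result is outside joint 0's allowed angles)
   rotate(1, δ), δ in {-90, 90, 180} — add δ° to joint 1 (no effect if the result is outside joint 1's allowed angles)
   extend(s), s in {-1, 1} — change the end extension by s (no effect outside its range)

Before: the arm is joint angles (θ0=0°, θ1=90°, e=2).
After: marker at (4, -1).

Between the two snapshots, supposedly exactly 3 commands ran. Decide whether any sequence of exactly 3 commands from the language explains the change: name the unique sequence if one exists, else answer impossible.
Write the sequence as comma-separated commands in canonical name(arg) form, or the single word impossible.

initial: joint angles (θ0=0°, θ1=90°, e=2)
t=1 rotate(0, 90) ⇒ joint angles (θ0=90°, θ1=90°, e=2)
t=2 rotate(0, 90) ⇒ joint angles (θ0=180°, θ1=90°, e=2)
t=3 rotate(0, 90) ⇒ joint angles (θ0=270°, θ1=90°, e=2)
no other 3-command option fits: unique.

rotate(0, 90), rotate(0, 90), rotate(0, 90)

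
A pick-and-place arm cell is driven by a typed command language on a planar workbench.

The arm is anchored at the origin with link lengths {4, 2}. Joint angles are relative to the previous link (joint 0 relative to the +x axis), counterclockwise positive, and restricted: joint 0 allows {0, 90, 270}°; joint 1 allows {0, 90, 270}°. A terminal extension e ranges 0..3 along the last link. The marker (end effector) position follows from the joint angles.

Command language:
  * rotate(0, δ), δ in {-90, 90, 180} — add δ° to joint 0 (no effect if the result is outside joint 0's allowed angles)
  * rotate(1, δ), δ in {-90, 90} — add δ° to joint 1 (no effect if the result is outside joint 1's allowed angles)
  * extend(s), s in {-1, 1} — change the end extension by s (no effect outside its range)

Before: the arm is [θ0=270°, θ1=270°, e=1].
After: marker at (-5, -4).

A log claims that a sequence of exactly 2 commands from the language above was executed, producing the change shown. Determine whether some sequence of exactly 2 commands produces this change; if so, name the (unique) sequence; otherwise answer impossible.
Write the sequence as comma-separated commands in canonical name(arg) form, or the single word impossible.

begin: [θ0=270°, θ1=270°, e=1]
[1] after extend(1): [θ0=270°, θ1=270°, e=2]
[2] after extend(1): [θ0=270°, θ1=270°, e=3]
uniquely the one of 49 2-step routes that fits.

extend(1), extend(1)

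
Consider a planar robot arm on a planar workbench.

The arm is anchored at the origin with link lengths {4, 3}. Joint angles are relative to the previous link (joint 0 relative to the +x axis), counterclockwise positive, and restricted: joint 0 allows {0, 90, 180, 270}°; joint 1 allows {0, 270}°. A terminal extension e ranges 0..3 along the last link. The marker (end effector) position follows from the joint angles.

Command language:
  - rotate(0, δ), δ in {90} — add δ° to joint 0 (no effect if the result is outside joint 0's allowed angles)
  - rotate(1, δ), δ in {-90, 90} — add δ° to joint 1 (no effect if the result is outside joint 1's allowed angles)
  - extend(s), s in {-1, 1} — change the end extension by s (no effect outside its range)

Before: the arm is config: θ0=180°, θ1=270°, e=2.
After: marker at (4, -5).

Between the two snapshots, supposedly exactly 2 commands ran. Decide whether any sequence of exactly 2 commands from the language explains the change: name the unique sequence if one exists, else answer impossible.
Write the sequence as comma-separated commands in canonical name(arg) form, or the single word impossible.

rotate(0, 90), rotate(0, 90)

initial: config: θ0=180°, θ1=270°, e=2
1. rotate(0, 90) → config: θ0=270°, θ1=270°, e=2
2. rotate(0, 90) → config: θ0=0°, θ1=270°, e=2
no rival 2-sequence matches.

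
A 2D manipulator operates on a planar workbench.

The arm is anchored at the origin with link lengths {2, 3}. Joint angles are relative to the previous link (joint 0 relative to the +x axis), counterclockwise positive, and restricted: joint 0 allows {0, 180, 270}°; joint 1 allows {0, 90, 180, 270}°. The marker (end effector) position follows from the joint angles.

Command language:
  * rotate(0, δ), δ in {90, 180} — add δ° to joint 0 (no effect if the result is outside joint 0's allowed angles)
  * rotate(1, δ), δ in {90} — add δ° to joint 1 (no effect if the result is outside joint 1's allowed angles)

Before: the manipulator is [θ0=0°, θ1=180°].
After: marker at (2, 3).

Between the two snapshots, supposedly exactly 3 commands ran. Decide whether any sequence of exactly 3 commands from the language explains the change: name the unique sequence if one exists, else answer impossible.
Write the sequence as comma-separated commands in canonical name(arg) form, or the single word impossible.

rotate(1, 90), rotate(1, 90), rotate(1, 90)

start: [θ0=0°, θ1=180°]
1. rotate(1, 90) → [θ0=0°, θ1=270°]
2. rotate(1, 90) → [θ0=0°, θ1=0°]
3. rotate(1, 90) → [θ0=0°, θ1=90°]
no other 3-command option fits: unique.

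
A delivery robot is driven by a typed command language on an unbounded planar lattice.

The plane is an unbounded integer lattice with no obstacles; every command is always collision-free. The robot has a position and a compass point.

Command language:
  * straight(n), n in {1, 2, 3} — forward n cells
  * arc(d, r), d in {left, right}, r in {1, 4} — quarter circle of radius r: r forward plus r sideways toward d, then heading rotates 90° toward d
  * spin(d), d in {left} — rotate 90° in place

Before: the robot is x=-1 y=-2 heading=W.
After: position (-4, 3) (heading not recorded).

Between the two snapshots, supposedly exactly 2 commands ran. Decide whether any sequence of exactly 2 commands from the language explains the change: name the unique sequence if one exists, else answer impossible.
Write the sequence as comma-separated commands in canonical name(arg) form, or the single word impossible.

key: order matters: swapping arc(right, 4) and arc(right, 1) lands elsewhere
begin: x=-1 y=-2 heading=W
t=1 arc(right, 4) ⇒ x=-5 y=2 heading=N
t=2 arc(right, 1) ⇒ x=-4 y=3 heading=E
uniquely the one of 64 2-step routes that fits.

arc(right, 4), arc(right, 1)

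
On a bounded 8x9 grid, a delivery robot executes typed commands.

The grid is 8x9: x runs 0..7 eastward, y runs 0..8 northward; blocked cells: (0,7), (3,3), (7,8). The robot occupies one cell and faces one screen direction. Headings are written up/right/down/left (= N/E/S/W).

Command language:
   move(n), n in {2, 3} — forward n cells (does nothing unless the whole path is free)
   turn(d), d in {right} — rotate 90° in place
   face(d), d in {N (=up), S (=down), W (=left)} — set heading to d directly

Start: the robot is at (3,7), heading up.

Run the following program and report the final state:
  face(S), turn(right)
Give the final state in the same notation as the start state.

from: at (3,7), heading up
1. face(S) → at (3,7), heading down
2. turn(right) → at (3,7), heading left

at (3,7), heading left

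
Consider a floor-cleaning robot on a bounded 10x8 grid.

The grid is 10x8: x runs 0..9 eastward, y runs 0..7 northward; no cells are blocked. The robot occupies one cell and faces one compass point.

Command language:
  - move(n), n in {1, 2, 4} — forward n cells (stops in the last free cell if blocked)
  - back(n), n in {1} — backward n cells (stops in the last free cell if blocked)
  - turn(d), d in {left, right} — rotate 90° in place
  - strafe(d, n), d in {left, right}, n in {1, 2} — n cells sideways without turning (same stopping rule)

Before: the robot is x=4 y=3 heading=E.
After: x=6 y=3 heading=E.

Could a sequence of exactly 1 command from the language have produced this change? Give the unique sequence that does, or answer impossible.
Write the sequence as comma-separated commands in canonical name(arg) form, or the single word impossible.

move(2)

key: heading stays E — the single command does not turn
initial: x=4 y=3 heading=E
step 1 (move(2)): x=6 y=3 heading=E
uniquely the one of 10 1-step routes that fits.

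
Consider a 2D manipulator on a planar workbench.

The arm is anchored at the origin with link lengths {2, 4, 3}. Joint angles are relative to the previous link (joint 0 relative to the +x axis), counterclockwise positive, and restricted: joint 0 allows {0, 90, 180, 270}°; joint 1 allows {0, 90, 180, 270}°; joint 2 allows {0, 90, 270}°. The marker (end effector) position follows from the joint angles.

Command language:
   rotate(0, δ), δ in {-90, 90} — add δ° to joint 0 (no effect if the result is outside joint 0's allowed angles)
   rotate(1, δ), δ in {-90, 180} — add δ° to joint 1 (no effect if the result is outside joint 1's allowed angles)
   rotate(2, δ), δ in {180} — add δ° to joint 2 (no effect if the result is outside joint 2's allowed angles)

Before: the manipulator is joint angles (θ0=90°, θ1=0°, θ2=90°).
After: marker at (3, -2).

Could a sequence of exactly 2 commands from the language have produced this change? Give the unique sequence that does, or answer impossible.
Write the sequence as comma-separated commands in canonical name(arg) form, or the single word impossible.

from: joint angles (θ0=90°, θ1=0°, θ2=90°)
[1] after rotate(1, -90): joint angles (θ0=90°, θ1=270°, θ2=90°)
[2] after rotate(1, -90): joint angles (θ0=90°, θ1=180°, θ2=90°)
no rival 2-sequence matches.

rotate(1, -90), rotate(1, -90)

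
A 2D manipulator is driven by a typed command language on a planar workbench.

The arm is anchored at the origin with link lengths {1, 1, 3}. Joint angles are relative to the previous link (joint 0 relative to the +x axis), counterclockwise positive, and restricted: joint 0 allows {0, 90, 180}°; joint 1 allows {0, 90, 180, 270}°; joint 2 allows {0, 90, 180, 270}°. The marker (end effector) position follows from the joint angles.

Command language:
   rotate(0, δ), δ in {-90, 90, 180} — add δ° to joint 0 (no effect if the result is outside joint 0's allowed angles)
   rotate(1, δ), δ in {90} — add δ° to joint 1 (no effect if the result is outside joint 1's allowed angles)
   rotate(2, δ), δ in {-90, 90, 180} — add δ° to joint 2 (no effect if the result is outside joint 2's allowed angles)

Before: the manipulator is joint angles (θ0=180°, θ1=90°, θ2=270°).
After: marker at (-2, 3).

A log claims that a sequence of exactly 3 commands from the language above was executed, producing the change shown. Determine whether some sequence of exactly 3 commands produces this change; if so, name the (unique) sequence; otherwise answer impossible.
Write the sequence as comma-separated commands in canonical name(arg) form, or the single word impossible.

start: joint angles (θ0=180°, θ1=90°, θ2=270°)
[1] after rotate(1, 90): joint angles (θ0=180°, θ1=180°, θ2=270°)
[2] after rotate(1, 90): joint angles (θ0=180°, θ1=270°, θ2=270°)
[3] after rotate(1, 90): joint angles (θ0=180°, θ1=0°, θ2=270°)
all 343 alternatives checked — unique.

rotate(1, 90), rotate(1, 90), rotate(1, 90)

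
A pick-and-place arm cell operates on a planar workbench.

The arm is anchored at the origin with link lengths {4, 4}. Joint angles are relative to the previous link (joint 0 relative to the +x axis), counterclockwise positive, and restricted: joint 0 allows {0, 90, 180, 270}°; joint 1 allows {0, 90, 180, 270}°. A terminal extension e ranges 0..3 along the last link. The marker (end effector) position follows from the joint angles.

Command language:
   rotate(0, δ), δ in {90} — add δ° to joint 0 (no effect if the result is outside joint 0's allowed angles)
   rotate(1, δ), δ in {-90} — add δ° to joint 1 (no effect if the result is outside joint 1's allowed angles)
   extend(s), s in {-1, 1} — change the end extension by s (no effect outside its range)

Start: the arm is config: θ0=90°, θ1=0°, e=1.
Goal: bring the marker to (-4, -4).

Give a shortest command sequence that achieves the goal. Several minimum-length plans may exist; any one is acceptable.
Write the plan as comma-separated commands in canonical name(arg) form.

begin: config: θ0=90°, θ1=0°, e=1
t=1 rotate(1, -90) ⇒ config: θ0=90°, θ1=270°, e=1
t=2 extend(-1) ⇒ config: θ0=90°, θ1=270°, e=0
t=3 rotate(0, 90) ⇒ config: θ0=180°, θ1=270°, e=0
t=4 rotate(0, 90) ⇒ config: θ0=270°, θ1=270°, e=0
nothing shorter than 4 reaches the goal.

rotate(1, -90), extend(-1), rotate(0, 90), rotate(0, 90)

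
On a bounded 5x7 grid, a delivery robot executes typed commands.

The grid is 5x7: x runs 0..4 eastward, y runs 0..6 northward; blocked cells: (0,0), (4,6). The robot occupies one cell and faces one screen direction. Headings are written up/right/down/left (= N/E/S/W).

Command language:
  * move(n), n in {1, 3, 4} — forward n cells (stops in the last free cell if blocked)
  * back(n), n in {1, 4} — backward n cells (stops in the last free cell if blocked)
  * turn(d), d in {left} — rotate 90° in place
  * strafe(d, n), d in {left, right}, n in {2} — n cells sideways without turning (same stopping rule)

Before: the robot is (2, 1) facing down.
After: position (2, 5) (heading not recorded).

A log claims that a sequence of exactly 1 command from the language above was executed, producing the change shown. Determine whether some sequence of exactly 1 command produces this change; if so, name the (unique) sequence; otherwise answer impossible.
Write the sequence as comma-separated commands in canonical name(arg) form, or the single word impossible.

from: (2, 1) facing down
1. back(4) → (2, 5) facing down
no other 1-command option fits: unique.

back(4)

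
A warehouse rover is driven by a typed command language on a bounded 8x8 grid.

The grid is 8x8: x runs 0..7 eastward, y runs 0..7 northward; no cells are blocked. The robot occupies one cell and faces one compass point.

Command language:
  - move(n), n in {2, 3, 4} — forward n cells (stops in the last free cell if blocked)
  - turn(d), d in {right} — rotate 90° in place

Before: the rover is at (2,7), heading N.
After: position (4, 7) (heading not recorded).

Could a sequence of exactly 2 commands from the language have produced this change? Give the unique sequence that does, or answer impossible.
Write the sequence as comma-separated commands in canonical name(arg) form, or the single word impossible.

key: running move(2) before turn(right) would end elsewhere — order is forced
begin: at (2,7), heading N
step 1 (turn(right)): at (2,7), heading E
step 2 (move(2)): at (4,7), heading E
all 16 alternatives checked — unique.

turn(right), move(2)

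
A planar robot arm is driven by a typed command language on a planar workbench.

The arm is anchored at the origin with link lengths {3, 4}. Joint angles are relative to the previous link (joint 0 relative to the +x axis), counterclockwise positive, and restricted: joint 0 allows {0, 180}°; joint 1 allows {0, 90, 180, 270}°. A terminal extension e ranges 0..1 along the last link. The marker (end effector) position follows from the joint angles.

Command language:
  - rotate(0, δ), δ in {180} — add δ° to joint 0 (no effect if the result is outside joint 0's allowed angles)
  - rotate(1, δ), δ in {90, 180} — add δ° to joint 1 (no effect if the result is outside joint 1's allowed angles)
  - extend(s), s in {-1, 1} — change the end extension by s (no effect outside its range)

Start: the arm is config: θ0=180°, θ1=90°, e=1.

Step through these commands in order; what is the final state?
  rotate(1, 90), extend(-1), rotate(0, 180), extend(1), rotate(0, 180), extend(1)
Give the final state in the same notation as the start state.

initial: config: θ0=180°, θ1=90°, e=1
[1] after rotate(1, 90): config: θ0=180°, θ1=180°, e=1
[2] after extend(-1): config: θ0=180°, θ1=180°, e=0
[3] after rotate(0, 180): config: θ0=0°, θ1=180°, e=0
[4] after extend(1): config: θ0=0°, θ1=180°, e=1
[5] after rotate(0, 180): config: θ0=180°, θ1=180°, e=1
[6] after extend(1): config: θ0=180°, θ1=180°, e=1

config: θ0=180°, θ1=180°, e=1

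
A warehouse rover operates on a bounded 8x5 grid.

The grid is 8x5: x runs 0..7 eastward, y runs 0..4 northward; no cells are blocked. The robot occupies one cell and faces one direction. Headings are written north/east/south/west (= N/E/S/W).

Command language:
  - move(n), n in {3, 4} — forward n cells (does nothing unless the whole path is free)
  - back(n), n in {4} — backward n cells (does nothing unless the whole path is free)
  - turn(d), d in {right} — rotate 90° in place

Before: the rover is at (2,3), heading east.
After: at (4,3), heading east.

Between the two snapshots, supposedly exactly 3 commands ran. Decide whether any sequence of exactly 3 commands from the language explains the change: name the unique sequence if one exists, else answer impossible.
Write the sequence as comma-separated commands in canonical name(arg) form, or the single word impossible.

move(3), back(4), move(3)

key: still facing E at the end — nothing in the sequence rotates
begin: at (2,3), heading east
[1] after move(3): at (5,3), heading east
[2] after back(4): at (1,3), heading east
[3] after move(3): at (4,3), heading east
all 64 alternatives checked — unique.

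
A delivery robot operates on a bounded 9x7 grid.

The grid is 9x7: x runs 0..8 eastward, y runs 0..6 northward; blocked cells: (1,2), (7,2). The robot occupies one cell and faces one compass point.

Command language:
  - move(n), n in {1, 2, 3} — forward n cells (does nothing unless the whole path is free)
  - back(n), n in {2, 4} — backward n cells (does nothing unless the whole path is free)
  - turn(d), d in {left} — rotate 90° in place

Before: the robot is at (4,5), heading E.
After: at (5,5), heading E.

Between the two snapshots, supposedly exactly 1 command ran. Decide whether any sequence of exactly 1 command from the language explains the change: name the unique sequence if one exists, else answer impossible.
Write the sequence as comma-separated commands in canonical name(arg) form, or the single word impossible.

move(1)

key: still facing E — the one step turns nothing
from: at (4,5), heading E
t=1 move(1) ⇒ at (5,5), heading E
no rival 1-sequence matches.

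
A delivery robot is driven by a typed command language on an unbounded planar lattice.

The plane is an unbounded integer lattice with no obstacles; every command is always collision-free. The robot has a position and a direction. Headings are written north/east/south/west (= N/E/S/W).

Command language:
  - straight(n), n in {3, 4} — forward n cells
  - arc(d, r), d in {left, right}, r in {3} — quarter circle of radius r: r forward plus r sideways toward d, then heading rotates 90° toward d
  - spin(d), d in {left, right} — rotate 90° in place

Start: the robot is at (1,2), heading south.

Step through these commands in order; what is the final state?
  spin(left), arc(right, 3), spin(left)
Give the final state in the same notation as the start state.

t0: at (1,2), heading south
step 1 (spin(left)): at (1,2), heading east
step 2 (arc(right, 3)): at (4,-1), heading south
step 3 (spin(left)): at (4,-1), heading east

at (4,-1), heading east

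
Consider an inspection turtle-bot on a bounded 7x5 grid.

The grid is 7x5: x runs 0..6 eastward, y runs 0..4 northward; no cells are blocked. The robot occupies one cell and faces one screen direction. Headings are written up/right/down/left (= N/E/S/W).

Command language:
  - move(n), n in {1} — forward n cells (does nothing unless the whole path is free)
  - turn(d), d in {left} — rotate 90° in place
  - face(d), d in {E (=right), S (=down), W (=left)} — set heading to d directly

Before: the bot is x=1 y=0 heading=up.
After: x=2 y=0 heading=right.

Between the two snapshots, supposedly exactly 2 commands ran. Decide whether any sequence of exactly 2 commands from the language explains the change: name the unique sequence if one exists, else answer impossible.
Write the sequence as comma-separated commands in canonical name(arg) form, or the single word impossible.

face(E), move(1)

key: position moved to (2,0) AND the heading swung to E — translation plus rotation needed
begin: x=1 y=0 heading=up
1. face(E) → x=1 y=0 heading=right
2. move(1) → x=2 y=0 heading=right
no other 2-command option fits: unique.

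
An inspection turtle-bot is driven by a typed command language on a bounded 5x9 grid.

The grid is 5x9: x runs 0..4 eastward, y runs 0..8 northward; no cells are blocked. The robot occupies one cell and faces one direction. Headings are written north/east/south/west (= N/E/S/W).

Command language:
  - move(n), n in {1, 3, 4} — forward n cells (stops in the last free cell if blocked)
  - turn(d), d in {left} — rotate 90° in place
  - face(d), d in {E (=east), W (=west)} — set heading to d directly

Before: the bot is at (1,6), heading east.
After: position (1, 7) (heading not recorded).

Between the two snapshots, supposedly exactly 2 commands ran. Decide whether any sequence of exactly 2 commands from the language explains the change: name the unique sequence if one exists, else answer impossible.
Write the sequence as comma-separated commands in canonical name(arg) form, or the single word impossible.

key: order matters: swapping turn(left) and move(1) lands elsewhere
initial: at (1,6), heading east
1. turn(left) → at (1,6), heading north
2. move(1) → at (1,7), heading north
all 36 alternatives checked — unique.

turn(left), move(1)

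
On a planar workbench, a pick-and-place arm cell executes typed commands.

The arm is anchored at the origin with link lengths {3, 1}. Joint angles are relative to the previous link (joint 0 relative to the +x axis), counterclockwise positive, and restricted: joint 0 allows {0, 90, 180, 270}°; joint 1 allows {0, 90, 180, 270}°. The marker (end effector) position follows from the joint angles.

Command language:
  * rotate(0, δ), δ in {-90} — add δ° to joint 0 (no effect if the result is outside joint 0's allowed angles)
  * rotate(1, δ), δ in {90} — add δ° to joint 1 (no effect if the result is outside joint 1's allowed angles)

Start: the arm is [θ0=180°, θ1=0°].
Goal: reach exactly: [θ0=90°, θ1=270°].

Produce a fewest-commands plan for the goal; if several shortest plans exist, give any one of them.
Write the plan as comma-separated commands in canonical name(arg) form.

rotate(0, -90), rotate(1, 90), rotate(1, 90), rotate(1, 90)

begin: [θ0=180°, θ1=0°]
step 1 (rotate(0, -90)): [θ0=90°, θ1=0°]
step 2 (rotate(1, 90)): [θ0=90°, θ1=90°]
step 3 (rotate(1, 90)): [θ0=90°, θ1=180°]
step 4 (rotate(1, 90)): [θ0=90°, θ1=270°]
minimal: 4 command(s), checked below 4.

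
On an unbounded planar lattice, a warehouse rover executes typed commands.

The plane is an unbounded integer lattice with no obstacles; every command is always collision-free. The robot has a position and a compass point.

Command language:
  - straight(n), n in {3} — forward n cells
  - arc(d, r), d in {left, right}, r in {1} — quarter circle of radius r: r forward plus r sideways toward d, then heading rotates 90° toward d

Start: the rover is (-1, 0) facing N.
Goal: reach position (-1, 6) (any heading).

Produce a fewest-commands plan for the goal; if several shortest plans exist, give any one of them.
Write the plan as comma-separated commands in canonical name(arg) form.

straight(3), straight(3)

from: (-1, 0) facing N
t=1 straight(3) ⇒ (-1, 3) facing N
t=2 straight(3) ⇒ (-1, 6) facing N
shorter routes all fall short; 2 is best.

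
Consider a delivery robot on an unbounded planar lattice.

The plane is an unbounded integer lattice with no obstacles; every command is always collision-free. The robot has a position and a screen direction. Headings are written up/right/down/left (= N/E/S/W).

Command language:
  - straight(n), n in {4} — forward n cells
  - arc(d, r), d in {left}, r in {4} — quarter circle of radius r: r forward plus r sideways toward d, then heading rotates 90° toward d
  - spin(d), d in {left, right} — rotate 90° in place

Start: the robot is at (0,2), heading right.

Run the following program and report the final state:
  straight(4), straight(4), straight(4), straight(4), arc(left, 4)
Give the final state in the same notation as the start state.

t0: at (0,2), heading right
1. straight(4) → at (4,2), heading right
2. straight(4) → at (8,2), heading right
3. straight(4) → at (12,2), heading right
4. straight(4) → at (16,2), heading right
5. arc(left, 4) → at (20,6), heading up

at (20,6), heading up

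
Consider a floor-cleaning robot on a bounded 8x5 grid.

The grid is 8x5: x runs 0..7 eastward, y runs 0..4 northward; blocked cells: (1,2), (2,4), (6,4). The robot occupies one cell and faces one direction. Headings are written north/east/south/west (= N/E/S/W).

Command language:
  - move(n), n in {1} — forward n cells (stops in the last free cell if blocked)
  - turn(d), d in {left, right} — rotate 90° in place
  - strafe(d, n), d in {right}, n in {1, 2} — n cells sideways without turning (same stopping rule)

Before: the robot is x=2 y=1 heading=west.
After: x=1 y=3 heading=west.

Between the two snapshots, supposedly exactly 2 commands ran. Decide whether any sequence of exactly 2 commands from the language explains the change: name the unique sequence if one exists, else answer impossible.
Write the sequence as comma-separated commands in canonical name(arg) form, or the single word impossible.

key: order matters: swapping strafe(right, 2) and move(1) lands elsewhere
initial: x=2 y=1 heading=west
step 1 (strafe(right, 2)): x=2 y=3 heading=west
step 2 (move(1)): x=1 y=3 heading=west
no other 2-command option fits: unique.

strafe(right, 2), move(1)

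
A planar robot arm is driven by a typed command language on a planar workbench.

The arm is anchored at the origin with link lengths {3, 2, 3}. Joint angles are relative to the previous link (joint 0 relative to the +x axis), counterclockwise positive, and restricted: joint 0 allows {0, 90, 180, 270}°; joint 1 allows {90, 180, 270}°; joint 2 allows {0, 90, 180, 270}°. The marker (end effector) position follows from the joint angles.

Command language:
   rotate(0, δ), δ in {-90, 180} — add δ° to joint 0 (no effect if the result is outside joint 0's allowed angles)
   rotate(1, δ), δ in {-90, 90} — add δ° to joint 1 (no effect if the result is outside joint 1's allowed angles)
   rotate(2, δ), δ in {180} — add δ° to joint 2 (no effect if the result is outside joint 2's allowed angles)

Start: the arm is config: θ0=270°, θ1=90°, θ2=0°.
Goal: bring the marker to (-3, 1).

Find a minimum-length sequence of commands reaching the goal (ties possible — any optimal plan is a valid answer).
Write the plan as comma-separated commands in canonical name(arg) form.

t0: config: θ0=270°, θ1=90°, θ2=0°
1. rotate(0, -90) → config: θ0=180°, θ1=90°, θ2=0°
2. rotate(2, 180) → config: θ0=180°, θ1=90°, θ2=180°
no 1-step plan works, so 2 is optimal.

rotate(0, -90), rotate(2, 180)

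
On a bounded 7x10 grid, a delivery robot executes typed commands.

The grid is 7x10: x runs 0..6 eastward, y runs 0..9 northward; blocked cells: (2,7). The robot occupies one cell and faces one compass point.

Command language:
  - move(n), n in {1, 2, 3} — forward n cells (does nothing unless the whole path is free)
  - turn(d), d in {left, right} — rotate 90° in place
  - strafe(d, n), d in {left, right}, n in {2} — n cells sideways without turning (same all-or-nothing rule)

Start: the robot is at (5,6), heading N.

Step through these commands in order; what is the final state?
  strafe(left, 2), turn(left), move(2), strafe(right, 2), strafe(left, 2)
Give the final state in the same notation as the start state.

t0: at (5,6), heading N
step 1 (strafe(left, 2)): at (3,6), heading N
step 2 (turn(left)): at (3,6), heading W
step 3 (move(2)): at (1,6), heading W
step 4 (strafe(right, 2)): at (1,8), heading W
step 5 (strafe(left, 2)): at (1,6), heading W

at (1,6), heading W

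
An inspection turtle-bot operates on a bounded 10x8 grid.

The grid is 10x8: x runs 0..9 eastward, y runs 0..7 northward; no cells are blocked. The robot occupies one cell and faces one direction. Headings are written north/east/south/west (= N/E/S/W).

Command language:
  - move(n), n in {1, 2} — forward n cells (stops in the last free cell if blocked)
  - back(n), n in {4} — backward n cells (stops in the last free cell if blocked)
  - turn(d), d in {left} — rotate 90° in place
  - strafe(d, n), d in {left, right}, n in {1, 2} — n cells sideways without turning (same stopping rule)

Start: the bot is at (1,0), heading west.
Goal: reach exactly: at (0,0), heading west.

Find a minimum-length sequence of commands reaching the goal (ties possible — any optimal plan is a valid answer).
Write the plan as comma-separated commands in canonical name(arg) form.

begin: at (1,0), heading west
[1] after move(2): at (0,0), heading west
nothing shorter than 1 reaches the goal.

move(2)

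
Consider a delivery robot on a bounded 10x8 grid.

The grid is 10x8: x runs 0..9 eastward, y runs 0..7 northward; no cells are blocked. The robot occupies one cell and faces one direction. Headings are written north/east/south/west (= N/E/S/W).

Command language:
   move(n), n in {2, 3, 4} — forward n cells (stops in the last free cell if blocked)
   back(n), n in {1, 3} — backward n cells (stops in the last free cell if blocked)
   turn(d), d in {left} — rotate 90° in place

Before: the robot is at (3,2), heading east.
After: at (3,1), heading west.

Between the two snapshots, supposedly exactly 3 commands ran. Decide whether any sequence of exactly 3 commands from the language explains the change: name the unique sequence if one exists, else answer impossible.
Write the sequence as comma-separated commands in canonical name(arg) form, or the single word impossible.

key: cell and facing (now W) both changed — the 3 commands mix motion and turning
begin: at (3,2), heading east
1. turn(left) → at (3,2), heading north
2. back(1) → at (3,1), heading north
3. turn(left) → at (3,1), heading west
no other 3-command option fits: unique.

turn(left), back(1), turn(left)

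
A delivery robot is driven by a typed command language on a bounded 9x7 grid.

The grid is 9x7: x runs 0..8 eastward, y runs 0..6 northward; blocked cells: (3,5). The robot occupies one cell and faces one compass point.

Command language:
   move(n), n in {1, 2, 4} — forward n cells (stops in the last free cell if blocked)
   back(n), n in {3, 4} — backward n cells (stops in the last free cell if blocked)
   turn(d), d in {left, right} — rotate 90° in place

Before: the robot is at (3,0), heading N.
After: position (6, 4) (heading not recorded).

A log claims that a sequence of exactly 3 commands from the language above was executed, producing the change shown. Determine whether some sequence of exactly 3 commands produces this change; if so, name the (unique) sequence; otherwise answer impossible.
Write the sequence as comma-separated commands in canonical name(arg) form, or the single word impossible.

key: running back(3) before move(4) would end elsewhere — order is forced
begin: at (3,0), heading N
1. move(4) → at (3,4), heading N
2. turn(left) → at (3,4), heading W
3. back(3) → at (6,4), heading W
no other 3-command option fits: unique.

move(4), turn(left), back(3)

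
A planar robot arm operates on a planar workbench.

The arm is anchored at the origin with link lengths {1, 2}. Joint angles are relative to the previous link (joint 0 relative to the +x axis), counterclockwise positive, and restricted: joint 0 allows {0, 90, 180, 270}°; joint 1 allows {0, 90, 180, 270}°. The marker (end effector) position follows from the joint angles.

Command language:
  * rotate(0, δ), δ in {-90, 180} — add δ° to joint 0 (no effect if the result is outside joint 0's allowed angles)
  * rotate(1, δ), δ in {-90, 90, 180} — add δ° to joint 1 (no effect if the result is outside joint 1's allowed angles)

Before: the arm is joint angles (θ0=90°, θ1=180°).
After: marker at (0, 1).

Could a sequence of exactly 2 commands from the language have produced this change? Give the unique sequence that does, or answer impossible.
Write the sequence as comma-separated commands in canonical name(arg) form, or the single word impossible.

start: joint angles (θ0=90°, θ1=180°)
t=1 rotate(0, -90) ⇒ joint angles (θ0=0°, θ1=180°)
t=2 rotate(0, -90) ⇒ joint angles (θ0=270°, θ1=180°)
no rival 2-sequence matches.

rotate(0, -90), rotate(0, -90)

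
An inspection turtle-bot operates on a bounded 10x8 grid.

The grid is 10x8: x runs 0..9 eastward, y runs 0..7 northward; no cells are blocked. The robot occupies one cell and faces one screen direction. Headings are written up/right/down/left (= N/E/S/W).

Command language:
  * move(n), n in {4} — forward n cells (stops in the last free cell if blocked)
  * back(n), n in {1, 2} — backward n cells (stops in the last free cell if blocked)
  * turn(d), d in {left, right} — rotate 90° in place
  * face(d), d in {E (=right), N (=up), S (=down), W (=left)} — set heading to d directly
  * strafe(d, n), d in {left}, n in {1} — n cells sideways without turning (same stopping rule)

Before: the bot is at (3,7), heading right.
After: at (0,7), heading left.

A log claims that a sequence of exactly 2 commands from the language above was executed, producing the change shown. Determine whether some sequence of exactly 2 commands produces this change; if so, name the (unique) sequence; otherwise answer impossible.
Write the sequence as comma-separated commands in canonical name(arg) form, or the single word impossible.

face(W), move(4)

key: move(4) runs into the grid edge before its full distance
from: at (3,7), heading right
1. face(W) → at (3,7), heading left
2. move(4) → at (0,7), heading left
no rival 2-sequence matches.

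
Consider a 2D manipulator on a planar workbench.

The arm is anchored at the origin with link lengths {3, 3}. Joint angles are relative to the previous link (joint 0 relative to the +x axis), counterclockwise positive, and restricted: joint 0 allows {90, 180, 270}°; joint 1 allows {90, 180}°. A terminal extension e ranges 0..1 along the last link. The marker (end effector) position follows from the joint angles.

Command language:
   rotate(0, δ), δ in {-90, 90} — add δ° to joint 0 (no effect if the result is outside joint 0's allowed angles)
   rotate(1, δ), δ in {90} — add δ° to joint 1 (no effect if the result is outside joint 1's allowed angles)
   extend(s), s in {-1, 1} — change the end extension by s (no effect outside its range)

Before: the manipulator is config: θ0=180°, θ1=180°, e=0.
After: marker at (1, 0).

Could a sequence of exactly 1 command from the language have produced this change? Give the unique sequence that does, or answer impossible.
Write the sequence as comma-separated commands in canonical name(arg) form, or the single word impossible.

from: config: θ0=180°, θ1=180°, e=0
[1] after extend(1): config: θ0=180°, θ1=180°, e=1
uniquely the one of 5 1-step routes that fits.

extend(1)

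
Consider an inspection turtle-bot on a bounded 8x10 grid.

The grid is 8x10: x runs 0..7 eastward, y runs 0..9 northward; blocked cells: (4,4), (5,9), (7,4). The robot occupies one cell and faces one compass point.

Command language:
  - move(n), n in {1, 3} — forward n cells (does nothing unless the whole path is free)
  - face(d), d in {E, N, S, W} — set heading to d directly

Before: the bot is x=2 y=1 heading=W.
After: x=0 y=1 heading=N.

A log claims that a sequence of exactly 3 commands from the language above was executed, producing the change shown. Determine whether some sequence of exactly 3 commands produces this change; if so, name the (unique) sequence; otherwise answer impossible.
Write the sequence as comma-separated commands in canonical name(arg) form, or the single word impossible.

move(1), move(1), face(N)

key: position moved to (0,1) AND the heading swung to N — translation plus rotation needed
t0: x=2 y=1 heading=W
[1] after move(1): x=1 y=1 heading=W
[2] after move(1): x=0 y=1 heading=W
[3] after face(N): x=0 y=1 heading=N
no other 3-command option fits: unique.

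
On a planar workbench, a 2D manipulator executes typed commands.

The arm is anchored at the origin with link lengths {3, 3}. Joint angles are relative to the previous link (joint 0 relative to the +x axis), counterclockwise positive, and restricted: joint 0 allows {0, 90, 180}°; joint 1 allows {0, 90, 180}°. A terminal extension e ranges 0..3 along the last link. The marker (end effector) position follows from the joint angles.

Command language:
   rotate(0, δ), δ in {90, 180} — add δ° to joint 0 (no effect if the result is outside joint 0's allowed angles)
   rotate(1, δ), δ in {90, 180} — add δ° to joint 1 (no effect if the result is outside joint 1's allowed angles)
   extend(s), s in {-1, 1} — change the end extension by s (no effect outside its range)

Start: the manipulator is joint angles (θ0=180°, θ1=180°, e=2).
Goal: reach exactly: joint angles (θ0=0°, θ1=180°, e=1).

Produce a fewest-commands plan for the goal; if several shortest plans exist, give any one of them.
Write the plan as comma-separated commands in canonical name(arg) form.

rotate(0, 180), extend(-1)

t0: joint angles (θ0=180°, θ1=180°, e=2)
t=1 rotate(0, 180) ⇒ joint angles (θ0=0°, θ1=180°, e=2)
t=2 extend(-1) ⇒ joint angles (θ0=0°, θ1=180°, e=1)
shorter routes all fall short; 2 is best.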